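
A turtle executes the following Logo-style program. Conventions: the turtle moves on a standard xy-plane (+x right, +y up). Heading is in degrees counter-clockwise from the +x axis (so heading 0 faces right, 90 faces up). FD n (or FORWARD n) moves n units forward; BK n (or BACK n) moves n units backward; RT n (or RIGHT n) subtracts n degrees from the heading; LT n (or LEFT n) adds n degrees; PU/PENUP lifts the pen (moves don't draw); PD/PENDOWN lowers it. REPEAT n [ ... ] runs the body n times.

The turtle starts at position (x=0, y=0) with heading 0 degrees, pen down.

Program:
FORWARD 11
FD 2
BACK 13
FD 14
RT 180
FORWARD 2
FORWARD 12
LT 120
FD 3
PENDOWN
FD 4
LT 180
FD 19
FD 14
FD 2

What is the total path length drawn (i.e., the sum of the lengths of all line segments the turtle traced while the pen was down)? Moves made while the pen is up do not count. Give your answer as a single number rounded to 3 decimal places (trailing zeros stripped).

Executing turtle program step by step:
Start: pos=(0,0), heading=0, pen down
FD 11: (0,0) -> (11,0) [heading=0, draw]
FD 2: (11,0) -> (13,0) [heading=0, draw]
BK 13: (13,0) -> (0,0) [heading=0, draw]
FD 14: (0,0) -> (14,0) [heading=0, draw]
RT 180: heading 0 -> 180
FD 2: (14,0) -> (12,0) [heading=180, draw]
FD 12: (12,0) -> (0,0) [heading=180, draw]
LT 120: heading 180 -> 300
FD 3: (0,0) -> (1.5,-2.598) [heading=300, draw]
PD: pen down
FD 4: (1.5,-2.598) -> (3.5,-6.062) [heading=300, draw]
LT 180: heading 300 -> 120
FD 19: (3.5,-6.062) -> (-6,10.392) [heading=120, draw]
FD 14: (-6,10.392) -> (-13,22.517) [heading=120, draw]
FD 2: (-13,22.517) -> (-14,24.249) [heading=120, draw]
Final: pos=(-14,24.249), heading=120, 11 segment(s) drawn

Segment lengths:
  seg 1: (0,0) -> (11,0), length = 11
  seg 2: (11,0) -> (13,0), length = 2
  seg 3: (13,0) -> (0,0), length = 13
  seg 4: (0,0) -> (14,0), length = 14
  seg 5: (14,0) -> (12,0), length = 2
  seg 6: (12,0) -> (0,0), length = 12
  seg 7: (0,0) -> (1.5,-2.598), length = 3
  seg 8: (1.5,-2.598) -> (3.5,-6.062), length = 4
  seg 9: (3.5,-6.062) -> (-6,10.392), length = 19
  seg 10: (-6,10.392) -> (-13,22.517), length = 14
  seg 11: (-13,22.517) -> (-14,24.249), length = 2
Total = 96

Answer: 96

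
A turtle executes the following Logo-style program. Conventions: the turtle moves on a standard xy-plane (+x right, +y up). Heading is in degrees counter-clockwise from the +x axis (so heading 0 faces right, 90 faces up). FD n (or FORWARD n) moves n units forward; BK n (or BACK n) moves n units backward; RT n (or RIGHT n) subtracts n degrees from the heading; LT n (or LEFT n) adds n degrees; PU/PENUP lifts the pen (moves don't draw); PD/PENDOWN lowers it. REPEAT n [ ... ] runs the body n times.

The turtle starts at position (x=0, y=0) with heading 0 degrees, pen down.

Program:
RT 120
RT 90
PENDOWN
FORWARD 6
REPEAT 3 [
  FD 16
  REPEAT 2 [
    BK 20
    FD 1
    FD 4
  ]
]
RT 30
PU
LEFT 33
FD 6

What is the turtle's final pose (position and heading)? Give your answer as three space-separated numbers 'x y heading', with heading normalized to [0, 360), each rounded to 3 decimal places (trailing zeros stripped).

Answer: 25.831 -15.276 153

Derivation:
Executing turtle program step by step:
Start: pos=(0,0), heading=0, pen down
RT 120: heading 0 -> 240
RT 90: heading 240 -> 150
PD: pen down
FD 6: (0,0) -> (-5.196,3) [heading=150, draw]
REPEAT 3 [
  -- iteration 1/3 --
  FD 16: (-5.196,3) -> (-19.053,11) [heading=150, draw]
  REPEAT 2 [
    -- iteration 1/2 --
    BK 20: (-19.053,11) -> (-1.732,1) [heading=150, draw]
    FD 1: (-1.732,1) -> (-2.598,1.5) [heading=150, draw]
    FD 4: (-2.598,1.5) -> (-6.062,3.5) [heading=150, draw]
    -- iteration 2/2 --
    BK 20: (-6.062,3.5) -> (11.258,-6.5) [heading=150, draw]
    FD 1: (11.258,-6.5) -> (10.392,-6) [heading=150, draw]
    FD 4: (10.392,-6) -> (6.928,-4) [heading=150, draw]
  ]
  -- iteration 2/3 --
  FD 16: (6.928,-4) -> (-6.928,4) [heading=150, draw]
  REPEAT 2 [
    -- iteration 1/2 --
    BK 20: (-6.928,4) -> (10.392,-6) [heading=150, draw]
    FD 1: (10.392,-6) -> (9.526,-5.5) [heading=150, draw]
    FD 4: (9.526,-5.5) -> (6.062,-3.5) [heading=150, draw]
    -- iteration 2/2 --
    BK 20: (6.062,-3.5) -> (23.383,-13.5) [heading=150, draw]
    FD 1: (23.383,-13.5) -> (22.517,-13) [heading=150, draw]
    FD 4: (22.517,-13) -> (19.053,-11) [heading=150, draw]
  ]
  -- iteration 3/3 --
  FD 16: (19.053,-11) -> (5.196,-3) [heading=150, draw]
  REPEAT 2 [
    -- iteration 1/2 --
    BK 20: (5.196,-3) -> (22.517,-13) [heading=150, draw]
    FD 1: (22.517,-13) -> (21.651,-12.5) [heading=150, draw]
    FD 4: (21.651,-12.5) -> (18.187,-10.5) [heading=150, draw]
    -- iteration 2/2 --
    BK 20: (18.187,-10.5) -> (35.507,-20.5) [heading=150, draw]
    FD 1: (35.507,-20.5) -> (34.641,-20) [heading=150, draw]
    FD 4: (34.641,-20) -> (31.177,-18) [heading=150, draw]
  ]
]
RT 30: heading 150 -> 120
PU: pen up
LT 33: heading 120 -> 153
FD 6: (31.177,-18) -> (25.831,-15.276) [heading=153, move]
Final: pos=(25.831,-15.276), heading=153, 22 segment(s) drawn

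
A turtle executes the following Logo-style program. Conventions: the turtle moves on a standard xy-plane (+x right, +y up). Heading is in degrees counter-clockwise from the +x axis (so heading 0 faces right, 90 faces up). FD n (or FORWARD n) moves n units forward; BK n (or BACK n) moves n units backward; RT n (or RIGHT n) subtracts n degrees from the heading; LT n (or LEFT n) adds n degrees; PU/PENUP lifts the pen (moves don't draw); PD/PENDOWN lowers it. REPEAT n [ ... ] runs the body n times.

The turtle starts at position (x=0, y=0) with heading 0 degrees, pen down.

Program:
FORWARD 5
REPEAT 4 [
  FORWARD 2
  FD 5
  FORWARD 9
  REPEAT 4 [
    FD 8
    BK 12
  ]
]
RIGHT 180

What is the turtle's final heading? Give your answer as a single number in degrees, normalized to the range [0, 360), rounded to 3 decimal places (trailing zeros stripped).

Answer: 180

Derivation:
Executing turtle program step by step:
Start: pos=(0,0), heading=0, pen down
FD 5: (0,0) -> (5,0) [heading=0, draw]
REPEAT 4 [
  -- iteration 1/4 --
  FD 2: (5,0) -> (7,0) [heading=0, draw]
  FD 5: (7,0) -> (12,0) [heading=0, draw]
  FD 9: (12,0) -> (21,0) [heading=0, draw]
  REPEAT 4 [
    -- iteration 1/4 --
    FD 8: (21,0) -> (29,0) [heading=0, draw]
    BK 12: (29,0) -> (17,0) [heading=0, draw]
    -- iteration 2/4 --
    FD 8: (17,0) -> (25,0) [heading=0, draw]
    BK 12: (25,0) -> (13,0) [heading=0, draw]
    -- iteration 3/4 --
    FD 8: (13,0) -> (21,0) [heading=0, draw]
    BK 12: (21,0) -> (9,0) [heading=0, draw]
    -- iteration 4/4 --
    FD 8: (9,0) -> (17,0) [heading=0, draw]
    BK 12: (17,0) -> (5,0) [heading=0, draw]
  ]
  -- iteration 2/4 --
  FD 2: (5,0) -> (7,0) [heading=0, draw]
  FD 5: (7,0) -> (12,0) [heading=0, draw]
  FD 9: (12,0) -> (21,0) [heading=0, draw]
  REPEAT 4 [
    -- iteration 1/4 --
    FD 8: (21,0) -> (29,0) [heading=0, draw]
    BK 12: (29,0) -> (17,0) [heading=0, draw]
    -- iteration 2/4 --
    FD 8: (17,0) -> (25,0) [heading=0, draw]
    BK 12: (25,0) -> (13,0) [heading=0, draw]
    -- iteration 3/4 --
    FD 8: (13,0) -> (21,0) [heading=0, draw]
    BK 12: (21,0) -> (9,0) [heading=0, draw]
    -- iteration 4/4 --
    FD 8: (9,0) -> (17,0) [heading=0, draw]
    BK 12: (17,0) -> (5,0) [heading=0, draw]
  ]
  -- iteration 3/4 --
  FD 2: (5,0) -> (7,0) [heading=0, draw]
  FD 5: (7,0) -> (12,0) [heading=0, draw]
  FD 9: (12,0) -> (21,0) [heading=0, draw]
  REPEAT 4 [
    -- iteration 1/4 --
    FD 8: (21,0) -> (29,0) [heading=0, draw]
    BK 12: (29,0) -> (17,0) [heading=0, draw]
    -- iteration 2/4 --
    FD 8: (17,0) -> (25,0) [heading=0, draw]
    BK 12: (25,0) -> (13,0) [heading=0, draw]
    -- iteration 3/4 --
    FD 8: (13,0) -> (21,0) [heading=0, draw]
    BK 12: (21,0) -> (9,0) [heading=0, draw]
    -- iteration 4/4 --
    FD 8: (9,0) -> (17,0) [heading=0, draw]
    BK 12: (17,0) -> (5,0) [heading=0, draw]
  ]
  -- iteration 4/4 --
  FD 2: (5,0) -> (7,0) [heading=0, draw]
  FD 5: (7,0) -> (12,0) [heading=0, draw]
  FD 9: (12,0) -> (21,0) [heading=0, draw]
  REPEAT 4 [
    -- iteration 1/4 --
    FD 8: (21,0) -> (29,0) [heading=0, draw]
    BK 12: (29,0) -> (17,0) [heading=0, draw]
    -- iteration 2/4 --
    FD 8: (17,0) -> (25,0) [heading=0, draw]
    BK 12: (25,0) -> (13,0) [heading=0, draw]
    -- iteration 3/4 --
    FD 8: (13,0) -> (21,0) [heading=0, draw]
    BK 12: (21,0) -> (9,0) [heading=0, draw]
    -- iteration 4/4 --
    FD 8: (9,0) -> (17,0) [heading=0, draw]
    BK 12: (17,0) -> (5,0) [heading=0, draw]
  ]
]
RT 180: heading 0 -> 180
Final: pos=(5,0), heading=180, 45 segment(s) drawn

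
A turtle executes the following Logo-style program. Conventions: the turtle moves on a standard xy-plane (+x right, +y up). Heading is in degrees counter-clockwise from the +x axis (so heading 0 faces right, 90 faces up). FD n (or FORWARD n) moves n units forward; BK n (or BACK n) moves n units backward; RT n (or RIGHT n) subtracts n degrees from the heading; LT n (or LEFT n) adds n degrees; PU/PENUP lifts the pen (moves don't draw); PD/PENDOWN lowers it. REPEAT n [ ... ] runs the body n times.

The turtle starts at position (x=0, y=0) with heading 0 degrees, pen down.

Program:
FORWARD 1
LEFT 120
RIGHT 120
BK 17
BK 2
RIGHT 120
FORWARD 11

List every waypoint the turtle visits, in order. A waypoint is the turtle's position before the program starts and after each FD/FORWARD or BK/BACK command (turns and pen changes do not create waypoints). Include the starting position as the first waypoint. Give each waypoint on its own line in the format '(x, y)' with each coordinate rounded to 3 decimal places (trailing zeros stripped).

Answer: (0, 0)
(1, 0)
(-16, 0)
(-18, 0)
(-23.5, -9.526)

Derivation:
Executing turtle program step by step:
Start: pos=(0,0), heading=0, pen down
FD 1: (0,0) -> (1,0) [heading=0, draw]
LT 120: heading 0 -> 120
RT 120: heading 120 -> 0
BK 17: (1,0) -> (-16,0) [heading=0, draw]
BK 2: (-16,0) -> (-18,0) [heading=0, draw]
RT 120: heading 0 -> 240
FD 11: (-18,0) -> (-23.5,-9.526) [heading=240, draw]
Final: pos=(-23.5,-9.526), heading=240, 4 segment(s) drawn
Waypoints (5 total):
(0, 0)
(1, 0)
(-16, 0)
(-18, 0)
(-23.5, -9.526)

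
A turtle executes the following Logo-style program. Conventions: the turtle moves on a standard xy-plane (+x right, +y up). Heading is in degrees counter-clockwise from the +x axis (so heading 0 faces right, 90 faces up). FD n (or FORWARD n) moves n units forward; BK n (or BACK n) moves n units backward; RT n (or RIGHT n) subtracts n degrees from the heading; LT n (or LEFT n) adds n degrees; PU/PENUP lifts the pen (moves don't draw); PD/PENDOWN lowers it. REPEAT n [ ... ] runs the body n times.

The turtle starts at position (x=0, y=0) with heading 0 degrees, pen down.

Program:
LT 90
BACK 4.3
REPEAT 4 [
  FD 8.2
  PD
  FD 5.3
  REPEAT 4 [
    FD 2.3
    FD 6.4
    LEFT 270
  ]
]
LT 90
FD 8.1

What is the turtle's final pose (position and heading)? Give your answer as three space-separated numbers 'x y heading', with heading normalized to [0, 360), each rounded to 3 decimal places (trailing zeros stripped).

Answer: -8.1 49.7 180

Derivation:
Executing turtle program step by step:
Start: pos=(0,0), heading=0, pen down
LT 90: heading 0 -> 90
BK 4.3: (0,0) -> (0,-4.3) [heading=90, draw]
REPEAT 4 [
  -- iteration 1/4 --
  FD 8.2: (0,-4.3) -> (0,3.9) [heading=90, draw]
  PD: pen down
  FD 5.3: (0,3.9) -> (0,9.2) [heading=90, draw]
  REPEAT 4 [
    -- iteration 1/4 --
    FD 2.3: (0,9.2) -> (0,11.5) [heading=90, draw]
    FD 6.4: (0,11.5) -> (0,17.9) [heading=90, draw]
    LT 270: heading 90 -> 0
    -- iteration 2/4 --
    FD 2.3: (0,17.9) -> (2.3,17.9) [heading=0, draw]
    FD 6.4: (2.3,17.9) -> (8.7,17.9) [heading=0, draw]
    LT 270: heading 0 -> 270
    -- iteration 3/4 --
    FD 2.3: (8.7,17.9) -> (8.7,15.6) [heading=270, draw]
    FD 6.4: (8.7,15.6) -> (8.7,9.2) [heading=270, draw]
    LT 270: heading 270 -> 180
    -- iteration 4/4 --
    FD 2.3: (8.7,9.2) -> (6.4,9.2) [heading=180, draw]
    FD 6.4: (6.4,9.2) -> (0,9.2) [heading=180, draw]
    LT 270: heading 180 -> 90
  ]
  -- iteration 2/4 --
  FD 8.2: (0,9.2) -> (0,17.4) [heading=90, draw]
  PD: pen down
  FD 5.3: (0,17.4) -> (0,22.7) [heading=90, draw]
  REPEAT 4 [
    -- iteration 1/4 --
    FD 2.3: (0,22.7) -> (0,25) [heading=90, draw]
    FD 6.4: (0,25) -> (0,31.4) [heading=90, draw]
    LT 270: heading 90 -> 0
    -- iteration 2/4 --
    FD 2.3: (0,31.4) -> (2.3,31.4) [heading=0, draw]
    FD 6.4: (2.3,31.4) -> (8.7,31.4) [heading=0, draw]
    LT 270: heading 0 -> 270
    -- iteration 3/4 --
    FD 2.3: (8.7,31.4) -> (8.7,29.1) [heading=270, draw]
    FD 6.4: (8.7,29.1) -> (8.7,22.7) [heading=270, draw]
    LT 270: heading 270 -> 180
    -- iteration 4/4 --
    FD 2.3: (8.7,22.7) -> (6.4,22.7) [heading=180, draw]
    FD 6.4: (6.4,22.7) -> (0,22.7) [heading=180, draw]
    LT 270: heading 180 -> 90
  ]
  -- iteration 3/4 --
  FD 8.2: (0,22.7) -> (0,30.9) [heading=90, draw]
  PD: pen down
  FD 5.3: (0,30.9) -> (0,36.2) [heading=90, draw]
  REPEAT 4 [
    -- iteration 1/4 --
    FD 2.3: (0,36.2) -> (0,38.5) [heading=90, draw]
    FD 6.4: (0,38.5) -> (0,44.9) [heading=90, draw]
    LT 270: heading 90 -> 0
    -- iteration 2/4 --
    FD 2.3: (0,44.9) -> (2.3,44.9) [heading=0, draw]
    FD 6.4: (2.3,44.9) -> (8.7,44.9) [heading=0, draw]
    LT 270: heading 0 -> 270
    -- iteration 3/4 --
    FD 2.3: (8.7,44.9) -> (8.7,42.6) [heading=270, draw]
    FD 6.4: (8.7,42.6) -> (8.7,36.2) [heading=270, draw]
    LT 270: heading 270 -> 180
    -- iteration 4/4 --
    FD 2.3: (8.7,36.2) -> (6.4,36.2) [heading=180, draw]
    FD 6.4: (6.4,36.2) -> (0,36.2) [heading=180, draw]
    LT 270: heading 180 -> 90
  ]
  -- iteration 4/4 --
  FD 8.2: (0,36.2) -> (0,44.4) [heading=90, draw]
  PD: pen down
  FD 5.3: (0,44.4) -> (0,49.7) [heading=90, draw]
  REPEAT 4 [
    -- iteration 1/4 --
    FD 2.3: (0,49.7) -> (0,52) [heading=90, draw]
    FD 6.4: (0,52) -> (0,58.4) [heading=90, draw]
    LT 270: heading 90 -> 0
    -- iteration 2/4 --
    FD 2.3: (0,58.4) -> (2.3,58.4) [heading=0, draw]
    FD 6.4: (2.3,58.4) -> (8.7,58.4) [heading=0, draw]
    LT 270: heading 0 -> 270
    -- iteration 3/4 --
    FD 2.3: (8.7,58.4) -> (8.7,56.1) [heading=270, draw]
    FD 6.4: (8.7,56.1) -> (8.7,49.7) [heading=270, draw]
    LT 270: heading 270 -> 180
    -- iteration 4/4 --
    FD 2.3: (8.7,49.7) -> (6.4,49.7) [heading=180, draw]
    FD 6.4: (6.4,49.7) -> (0,49.7) [heading=180, draw]
    LT 270: heading 180 -> 90
  ]
]
LT 90: heading 90 -> 180
FD 8.1: (0,49.7) -> (-8.1,49.7) [heading=180, draw]
Final: pos=(-8.1,49.7), heading=180, 42 segment(s) drawn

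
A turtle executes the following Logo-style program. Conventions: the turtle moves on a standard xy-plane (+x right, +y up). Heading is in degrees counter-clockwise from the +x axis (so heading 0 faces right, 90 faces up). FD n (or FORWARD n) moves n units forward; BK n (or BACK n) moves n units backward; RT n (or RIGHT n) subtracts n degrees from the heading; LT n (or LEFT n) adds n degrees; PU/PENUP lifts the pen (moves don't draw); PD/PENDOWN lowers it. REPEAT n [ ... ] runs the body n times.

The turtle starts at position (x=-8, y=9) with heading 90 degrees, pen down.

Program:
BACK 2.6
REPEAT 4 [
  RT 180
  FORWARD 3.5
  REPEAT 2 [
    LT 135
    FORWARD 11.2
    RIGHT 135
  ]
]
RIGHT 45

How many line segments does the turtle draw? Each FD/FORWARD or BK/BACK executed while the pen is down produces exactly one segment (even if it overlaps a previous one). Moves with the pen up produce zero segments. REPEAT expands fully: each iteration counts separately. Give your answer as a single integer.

Executing turtle program step by step:
Start: pos=(-8,9), heading=90, pen down
BK 2.6: (-8,9) -> (-8,6.4) [heading=90, draw]
REPEAT 4 [
  -- iteration 1/4 --
  RT 180: heading 90 -> 270
  FD 3.5: (-8,6.4) -> (-8,2.9) [heading=270, draw]
  REPEAT 2 [
    -- iteration 1/2 --
    LT 135: heading 270 -> 45
    FD 11.2: (-8,2.9) -> (-0.08,10.82) [heading=45, draw]
    RT 135: heading 45 -> 270
    -- iteration 2/2 --
    LT 135: heading 270 -> 45
    FD 11.2: (-0.08,10.82) -> (7.839,18.739) [heading=45, draw]
    RT 135: heading 45 -> 270
  ]
  -- iteration 2/4 --
  RT 180: heading 270 -> 90
  FD 3.5: (7.839,18.739) -> (7.839,22.239) [heading=90, draw]
  REPEAT 2 [
    -- iteration 1/2 --
    LT 135: heading 90 -> 225
    FD 11.2: (7.839,22.239) -> (-0.08,14.32) [heading=225, draw]
    RT 135: heading 225 -> 90
    -- iteration 2/2 --
    LT 135: heading 90 -> 225
    FD 11.2: (-0.08,14.32) -> (-8,6.4) [heading=225, draw]
    RT 135: heading 225 -> 90
  ]
  -- iteration 3/4 --
  RT 180: heading 90 -> 270
  FD 3.5: (-8,6.4) -> (-8,2.9) [heading=270, draw]
  REPEAT 2 [
    -- iteration 1/2 --
    LT 135: heading 270 -> 45
    FD 11.2: (-8,2.9) -> (-0.08,10.82) [heading=45, draw]
    RT 135: heading 45 -> 270
    -- iteration 2/2 --
    LT 135: heading 270 -> 45
    FD 11.2: (-0.08,10.82) -> (7.839,18.739) [heading=45, draw]
    RT 135: heading 45 -> 270
  ]
  -- iteration 4/4 --
  RT 180: heading 270 -> 90
  FD 3.5: (7.839,18.739) -> (7.839,22.239) [heading=90, draw]
  REPEAT 2 [
    -- iteration 1/2 --
    LT 135: heading 90 -> 225
    FD 11.2: (7.839,22.239) -> (-0.08,14.32) [heading=225, draw]
    RT 135: heading 225 -> 90
    -- iteration 2/2 --
    LT 135: heading 90 -> 225
    FD 11.2: (-0.08,14.32) -> (-8,6.4) [heading=225, draw]
    RT 135: heading 225 -> 90
  ]
]
RT 45: heading 90 -> 45
Final: pos=(-8,6.4), heading=45, 13 segment(s) drawn
Segments drawn: 13

Answer: 13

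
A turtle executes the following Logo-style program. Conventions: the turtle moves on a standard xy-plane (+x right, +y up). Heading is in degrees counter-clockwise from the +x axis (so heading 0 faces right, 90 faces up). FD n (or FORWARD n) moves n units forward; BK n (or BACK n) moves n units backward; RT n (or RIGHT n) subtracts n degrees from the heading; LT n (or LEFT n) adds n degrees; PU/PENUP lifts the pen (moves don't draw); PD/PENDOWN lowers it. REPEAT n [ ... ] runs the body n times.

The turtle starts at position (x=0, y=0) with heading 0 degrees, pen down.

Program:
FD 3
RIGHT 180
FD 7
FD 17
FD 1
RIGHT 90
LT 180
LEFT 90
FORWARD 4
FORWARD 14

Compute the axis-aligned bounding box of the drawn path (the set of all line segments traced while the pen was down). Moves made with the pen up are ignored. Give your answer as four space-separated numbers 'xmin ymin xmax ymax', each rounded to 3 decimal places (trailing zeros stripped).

Executing turtle program step by step:
Start: pos=(0,0), heading=0, pen down
FD 3: (0,0) -> (3,0) [heading=0, draw]
RT 180: heading 0 -> 180
FD 7: (3,0) -> (-4,0) [heading=180, draw]
FD 17: (-4,0) -> (-21,0) [heading=180, draw]
FD 1: (-21,0) -> (-22,0) [heading=180, draw]
RT 90: heading 180 -> 90
LT 180: heading 90 -> 270
LT 90: heading 270 -> 0
FD 4: (-22,0) -> (-18,0) [heading=0, draw]
FD 14: (-18,0) -> (-4,0) [heading=0, draw]
Final: pos=(-4,0), heading=0, 6 segment(s) drawn

Segment endpoints: x in {-22, -21, -18, -4, 0, 3}, y in {0, 0, 0, 0}
xmin=-22, ymin=0, xmax=3, ymax=0

Answer: -22 0 3 0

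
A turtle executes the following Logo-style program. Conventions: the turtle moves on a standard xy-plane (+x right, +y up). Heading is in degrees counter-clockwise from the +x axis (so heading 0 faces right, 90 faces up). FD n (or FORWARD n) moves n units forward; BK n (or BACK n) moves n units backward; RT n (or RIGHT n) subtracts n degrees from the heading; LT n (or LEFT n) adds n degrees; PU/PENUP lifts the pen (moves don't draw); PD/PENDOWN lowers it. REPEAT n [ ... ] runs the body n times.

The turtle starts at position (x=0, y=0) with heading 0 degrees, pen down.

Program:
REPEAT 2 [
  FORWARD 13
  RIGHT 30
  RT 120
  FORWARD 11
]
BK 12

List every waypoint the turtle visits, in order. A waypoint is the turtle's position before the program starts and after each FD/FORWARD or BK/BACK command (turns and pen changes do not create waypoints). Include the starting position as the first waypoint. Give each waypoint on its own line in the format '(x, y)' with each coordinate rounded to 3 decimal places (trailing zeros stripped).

Answer: (0, 0)
(13, 0)
(3.474, -5.5)
(-7.785, -12)
(-2.285, -2.474)
(-8.285, -12.866)

Derivation:
Executing turtle program step by step:
Start: pos=(0,0), heading=0, pen down
REPEAT 2 [
  -- iteration 1/2 --
  FD 13: (0,0) -> (13,0) [heading=0, draw]
  RT 30: heading 0 -> 330
  RT 120: heading 330 -> 210
  FD 11: (13,0) -> (3.474,-5.5) [heading=210, draw]
  -- iteration 2/2 --
  FD 13: (3.474,-5.5) -> (-7.785,-12) [heading=210, draw]
  RT 30: heading 210 -> 180
  RT 120: heading 180 -> 60
  FD 11: (-7.785,-12) -> (-2.285,-2.474) [heading=60, draw]
]
BK 12: (-2.285,-2.474) -> (-8.285,-12.866) [heading=60, draw]
Final: pos=(-8.285,-12.866), heading=60, 5 segment(s) drawn
Waypoints (6 total):
(0, 0)
(13, 0)
(3.474, -5.5)
(-7.785, -12)
(-2.285, -2.474)
(-8.285, -12.866)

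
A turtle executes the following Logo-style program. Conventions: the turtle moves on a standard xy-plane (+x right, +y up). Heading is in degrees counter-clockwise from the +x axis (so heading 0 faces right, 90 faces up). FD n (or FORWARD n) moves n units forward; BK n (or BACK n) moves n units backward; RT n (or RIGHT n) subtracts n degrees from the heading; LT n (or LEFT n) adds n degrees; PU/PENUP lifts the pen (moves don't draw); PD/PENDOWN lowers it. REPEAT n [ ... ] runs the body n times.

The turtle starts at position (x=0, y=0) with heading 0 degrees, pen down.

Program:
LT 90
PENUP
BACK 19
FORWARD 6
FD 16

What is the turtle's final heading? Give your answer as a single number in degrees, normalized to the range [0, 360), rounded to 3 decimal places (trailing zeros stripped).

Answer: 90

Derivation:
Executing turtle program step by step:
Start: pos=(0,0), heading=0, pen down
LT 90: heading 0 -> 90
PU: pen up
BK 19: (0,0) -> (0,-19) [heading=90, move]
FD 6: (0,-19) -> (0,-13) [heading=90, move]
FD 16: (0,-13) -> (0,3) [heading=90, move]
Final: pos=(0,3), heading=90, 0 segment(s) drawn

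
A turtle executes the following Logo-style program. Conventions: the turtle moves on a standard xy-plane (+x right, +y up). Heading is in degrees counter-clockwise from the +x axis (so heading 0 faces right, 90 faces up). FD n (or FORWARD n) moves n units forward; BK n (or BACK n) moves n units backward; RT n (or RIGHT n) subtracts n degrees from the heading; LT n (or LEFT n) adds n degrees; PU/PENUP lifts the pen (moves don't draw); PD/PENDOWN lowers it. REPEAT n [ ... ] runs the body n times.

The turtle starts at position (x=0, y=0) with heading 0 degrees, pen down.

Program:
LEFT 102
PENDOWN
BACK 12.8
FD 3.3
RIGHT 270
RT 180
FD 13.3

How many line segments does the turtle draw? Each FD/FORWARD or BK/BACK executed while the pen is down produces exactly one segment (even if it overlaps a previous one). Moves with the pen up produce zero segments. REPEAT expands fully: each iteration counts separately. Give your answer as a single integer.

Executing turtle program step by step:
Start: pos=(0,0), heading=0, pen down
LT 102: heading 0 -> 102
PD: pen down
BK 12.8: (0,0) -> (2.661,-12.52) [heading=102, draw]
FD 3.3: (2.661,-12.52) -> (1.975,-9.292) [heading=102, draw]
RT 270: heading 102 -> 192
RT 180: heading 192 -> 12
FD 13.3: (1.975,-9.292) -> (14.985,-6.527) [heading=12, draw]
Final: pos=(14.985,-6.527), heading=12, 3 segment(s) drawn
Segments drawn: 3

Answer: 3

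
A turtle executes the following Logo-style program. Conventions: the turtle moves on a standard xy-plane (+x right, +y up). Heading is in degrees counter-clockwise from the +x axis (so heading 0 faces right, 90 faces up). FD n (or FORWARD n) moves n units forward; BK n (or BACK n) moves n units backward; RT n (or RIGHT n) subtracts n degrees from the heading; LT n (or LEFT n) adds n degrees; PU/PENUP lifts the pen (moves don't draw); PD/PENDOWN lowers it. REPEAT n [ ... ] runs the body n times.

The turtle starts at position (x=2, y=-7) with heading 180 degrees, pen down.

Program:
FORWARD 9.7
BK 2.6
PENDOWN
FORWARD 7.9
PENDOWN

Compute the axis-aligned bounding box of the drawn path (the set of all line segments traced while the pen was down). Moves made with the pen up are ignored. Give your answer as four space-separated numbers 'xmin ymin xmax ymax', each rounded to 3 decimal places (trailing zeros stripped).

Answer: -13 -7 2 -7

Derivation:
Executing turtle program step by step:
Start: pos=(2,-7), heading=180, pen down
FD 9.7: (2,-7) -> (-7.7,-7) [heading=180, draw]
BK 2.6: (-7.7,-7) -> (-5.1,-7) [heading=180, draw]
PD: pen down
FD 7.9: (-5.1,-7) -> (-13,-7) [heading=180, draw]
PD: pen down
Final: pos=(-13,-7), heading=180, 3 segment(s) drawn

Segment endpoints: x in {-13, -7.7, -5.1, 2}, y in {-7, -7, -7}
xmin=-13, ymin=-7, xmax=2, ymax=-7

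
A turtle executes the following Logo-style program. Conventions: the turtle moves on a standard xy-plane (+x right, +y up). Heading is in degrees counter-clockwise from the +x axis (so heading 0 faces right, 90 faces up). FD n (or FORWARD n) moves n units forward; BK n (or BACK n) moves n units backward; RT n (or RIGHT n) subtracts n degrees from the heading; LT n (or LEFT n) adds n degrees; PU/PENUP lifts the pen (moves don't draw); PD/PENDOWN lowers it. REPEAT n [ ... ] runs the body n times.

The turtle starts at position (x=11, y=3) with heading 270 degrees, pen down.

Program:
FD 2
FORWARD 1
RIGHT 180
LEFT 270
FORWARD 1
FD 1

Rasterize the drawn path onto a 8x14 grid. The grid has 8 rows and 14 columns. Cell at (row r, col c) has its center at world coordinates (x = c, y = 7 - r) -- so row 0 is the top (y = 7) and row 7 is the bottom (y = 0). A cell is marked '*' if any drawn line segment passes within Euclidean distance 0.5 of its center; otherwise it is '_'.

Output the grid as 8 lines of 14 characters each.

Answer: ______________
______________
______________
______________
___________*__
___________*__
___________*__
___________***

Derivation:
Segment 0: (11,3) -> (11,1)
Segment 1: (11,1) -> (11,0)
Segment 2: (11,0) -> (12,-0)
Segment 3: (12,-0) -> (13,-0)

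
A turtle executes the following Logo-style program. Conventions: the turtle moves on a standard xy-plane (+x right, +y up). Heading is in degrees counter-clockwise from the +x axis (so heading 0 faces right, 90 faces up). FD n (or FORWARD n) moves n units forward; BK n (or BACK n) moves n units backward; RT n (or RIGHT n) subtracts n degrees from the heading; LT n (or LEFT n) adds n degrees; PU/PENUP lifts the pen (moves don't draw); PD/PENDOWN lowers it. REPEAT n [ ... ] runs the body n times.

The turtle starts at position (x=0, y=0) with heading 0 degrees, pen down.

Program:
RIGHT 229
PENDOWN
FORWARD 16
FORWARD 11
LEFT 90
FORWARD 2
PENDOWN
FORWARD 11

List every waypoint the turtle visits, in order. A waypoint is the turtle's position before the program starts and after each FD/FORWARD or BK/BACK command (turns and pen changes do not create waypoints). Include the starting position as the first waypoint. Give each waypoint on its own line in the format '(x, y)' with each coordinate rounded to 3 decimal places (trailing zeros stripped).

Answer: (0, 0)
(-10.497, 12.075)
(-17.714, 20.377)
(-19.223, 19.065)
(-27.525, 11.848)

Derivation:
Executing turtle program step by step:
Start: pos=(0,0), heading=0, pen down
RT 229: heading 0 -> 131
PD: pen down
FD 16: (0,0) -> (-10.497,12.075) [heading=131, draw]
FD 11: (-10.497,12.075) -> (-17.714,20.377) [heading=131, draw]
LT 90: heading 131 -> 221
FD 2: (-17.714,20.377) -> (-19.223,19.065) [heading=221, draw]
PD: pen down
FD 11: (-19.223,19.065) -> (-27.525,11.848) [heading=221, draw]
Final: pos=(-27.525,11.848), heading=221, 4 segment(s) drawn
Waypoints (5 total):
(0, 0)
(-10.497, 12.075)
(-17.714, 20.377)
(-19.223, 19.065)
(-27.525, 11.848)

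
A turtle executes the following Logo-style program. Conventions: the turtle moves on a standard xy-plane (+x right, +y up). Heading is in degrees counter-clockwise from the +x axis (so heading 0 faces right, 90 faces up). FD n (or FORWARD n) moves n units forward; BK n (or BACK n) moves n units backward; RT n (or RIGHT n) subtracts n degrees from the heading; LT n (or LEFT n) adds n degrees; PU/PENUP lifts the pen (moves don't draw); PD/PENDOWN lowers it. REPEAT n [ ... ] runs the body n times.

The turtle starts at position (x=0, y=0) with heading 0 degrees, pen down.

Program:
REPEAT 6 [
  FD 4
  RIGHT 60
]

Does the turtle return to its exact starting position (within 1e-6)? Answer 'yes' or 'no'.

Executing turtle program step by step:
Start: pos=(0,0), heading=0, pen down
REPEAT 6 [
  -- iteration 1/6 --
  FD 4: (0,0) -> (4,0) [heading=0, draw]
  RT 60: heading 0 -> 300
  -- iteration 2/6 --
  FD 4: (4,0) -> (6,-3.464) [heading=300, draw]
  RT 60: heading 300 -> 240
  -- iteration 3/6 --
  FD 4: (6,-3.464) -> (4,-6.928) [heading=240, draw]
  RT 60: heading 240 -> 180
  -- iteration 4/6 --
  FD 4: (4,-6.928) -> (0,-6.928) [heading=180, draw]
  RT 60: heading 180 -> 120
  -- iteration 5/6 --
  FD 4: (0,-6.928) -> (-2,-3.464) [heading=120, draw]
  RT 60: heading 120 -> 60
  -- iteration 6/6 --
  FD 4: (-2,-3.464) -> (0,0) [heading=60, draw]
  RT 60: heading 60 -> 0
]
Final: pos=(0,0), heading=0, 6 segment(s) drawn

Start position: (0, 0)
Final position: (0, 0)
Distance = 0; < 1e-6 -> CLOSED

Answer: yes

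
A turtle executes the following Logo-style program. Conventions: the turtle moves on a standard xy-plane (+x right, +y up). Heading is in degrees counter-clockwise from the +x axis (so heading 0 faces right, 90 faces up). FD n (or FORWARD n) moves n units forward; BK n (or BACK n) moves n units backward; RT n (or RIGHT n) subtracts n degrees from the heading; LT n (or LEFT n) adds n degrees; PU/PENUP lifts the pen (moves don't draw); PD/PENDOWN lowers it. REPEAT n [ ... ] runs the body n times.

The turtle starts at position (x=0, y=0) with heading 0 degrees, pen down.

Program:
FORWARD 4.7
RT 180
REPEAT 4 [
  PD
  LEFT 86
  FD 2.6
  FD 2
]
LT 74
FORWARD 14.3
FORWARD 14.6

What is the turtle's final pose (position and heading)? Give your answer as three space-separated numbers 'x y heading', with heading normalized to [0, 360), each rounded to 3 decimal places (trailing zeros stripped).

Answer: -9.846 -23.97 238

Derivation:
Executing turtle program step by step:
Start: pos=(0,0), heading=0, pen down
FD 4.7: (0,0) -> (4.7,0) [heading=0, draw]
RT 180: heading 0 -> 180
REPEAT 4 [
  -- iteration 1/4 --
  PD: pen down
  LT 86: heading 180 -> 266
  FD 2.6: (4.7,0) -> (4.519,-2.594) [heading=266, draw]
  FD 2: (4.519,-2.594) -> (4.379,-4.589) [heading=266, draw]
  -- iteration 2/4 --
  PD: pen down
  LT 86: heading 266 -> 352
  FD 2.6: (4.379,-4.589) -> (6.954,-4.951) [heading=352, draw]
  FD 2: (6.954,-4.951) -> (8.934,-5.229) [heading=352, draw]
  -- iteration 3/4 --
  PD: pen down
  LT 86: heading 352 -> 78
  FD 2.6: (8.934,-5.229) -> (9.475,-2.686) [heading=78, draw]
  FD 2: (9.475,-2.686) -> (9.891,-0.73) [heading=78, draw]
  -- iteration 4/4 --
  PD: pen down
  LT 86: heading 78 -> 164
  FD 2.6: (9.891,-0.73) -> (7.391,-0.013) [heading=164, draw]
  FD 2: (7.391,-0.013) -> (5.469,0.538) [heading=164, draw]
]
LT 74: heading 164 -> 238
FD 14.3: (5.469,0.538) -> (-2.109,-11.589) [heading=238, draw]
FD 14.6: (-2.109,-11.589) -> (-9.846,-23.97) [heading=238, draw]
Final: pos=(-9.846,-23.97), heading=238, 11 segment(s) drawn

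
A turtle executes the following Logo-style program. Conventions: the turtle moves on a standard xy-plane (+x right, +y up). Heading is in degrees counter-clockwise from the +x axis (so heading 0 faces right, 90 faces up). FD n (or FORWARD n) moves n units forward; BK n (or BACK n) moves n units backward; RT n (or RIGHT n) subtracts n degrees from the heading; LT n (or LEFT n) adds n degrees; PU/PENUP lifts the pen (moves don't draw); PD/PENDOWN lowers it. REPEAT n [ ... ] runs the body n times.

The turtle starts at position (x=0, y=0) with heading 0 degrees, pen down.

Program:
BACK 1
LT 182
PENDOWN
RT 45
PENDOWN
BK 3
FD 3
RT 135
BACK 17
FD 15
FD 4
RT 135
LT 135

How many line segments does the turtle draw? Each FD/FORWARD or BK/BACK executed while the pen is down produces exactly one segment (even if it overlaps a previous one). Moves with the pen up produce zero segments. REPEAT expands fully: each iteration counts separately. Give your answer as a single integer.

Executing turtle program step by step:
Start: pos=(0,0), heading=0, pen down
BK 1: (0,0) -> (-1,0) [heading=0, draw]
LT 182: heading 0 -> 182
PD: pen down
RT 45: heading 182 -> 137
PD: pen down
BK 3: (-1,0) -> (1.194,-2.046) [heading=137, draw]
FD 3: (1.194,-2.046) -> (-1,0) [heading=137, draw]
RT 135: heading 137 -> 2
BK 17: (-1,0) -> (-17.99,-0.593) [heading=2, draw]
FD 15: (-17.99,-0.593) -> (-2.999,-0.07) [heading=2, draw]
FD 4: (-2.999,-0.07) -> (0.999,0.07) [heading=2, draw]
RT 135: heading 2 -> 227
LT 135: heading 227 -> 2
Final: pos=(0.999,0.07), heading=2, 6 segment(s) drawn
Segments drawn: 6

Answer: 6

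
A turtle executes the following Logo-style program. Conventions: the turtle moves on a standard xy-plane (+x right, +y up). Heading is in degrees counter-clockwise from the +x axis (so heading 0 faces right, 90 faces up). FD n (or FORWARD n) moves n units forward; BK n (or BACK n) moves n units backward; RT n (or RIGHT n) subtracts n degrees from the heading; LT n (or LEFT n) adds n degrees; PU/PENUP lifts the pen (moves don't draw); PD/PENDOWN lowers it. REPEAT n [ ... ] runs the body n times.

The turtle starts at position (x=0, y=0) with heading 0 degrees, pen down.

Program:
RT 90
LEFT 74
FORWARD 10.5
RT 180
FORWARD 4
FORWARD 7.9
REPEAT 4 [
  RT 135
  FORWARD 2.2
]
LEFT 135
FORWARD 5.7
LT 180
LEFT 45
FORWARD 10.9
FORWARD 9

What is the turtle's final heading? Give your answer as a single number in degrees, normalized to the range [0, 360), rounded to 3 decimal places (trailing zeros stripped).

Answer: 344

Derivation:
Executing turtle program step by step:
Start: pos=(0,0), heading=0, pen down
RT 90: heading 0 -> 270
LT 74: heading 270 -> 344
FD 10.5: (0,0) -> (10.093,-2.894) [heading=344, draw]
RT 180: heading 344 -> 164
FD 4: (10.093,-2.894) -> (6.248,-1.792) [heading=164, draw]
FD 7.9: (6.248,-1.792) -> (-1.346,0.386) [heading=164, draw]
REPEAT 4 [
  -- iteration 1/4 --
  RT 135: heading 164 -> 29
  FD 2.2: (-1.346,0.386) -> (0.578,1.452) [heading=29, draw]
  -- iteration 2/4 --
  RT 135: heading 29 -> 254
  FD 2.2: (0.578,1.452) -> (-0.028,-0.662) [heading=254, draw]
  -- iteration 3/4 --
  RT 135: heading 254 -> 119
  FD 2.2: (-0.028,-0.662) -> (-1.095,1.262) [heading=119, draw]
  -- iteration 4/4 --
  RT 135: heading 119 -> 344
  FD 2.2: (-1.095,1.262) -> (1.02,0.655) [heading=344, draw]
]
LT 135: heading 344 -> 119
FD 5.7: (1.02,0.655) -> (-1.743,5.641) [heading=119, draw]
LT 180: heading 119 -> 299
LT 45: heading 299 -> 344
FD 10.9: (-1.743,5.641) -> (8.735,2.636) [heading=344, draw]
FD 9: (8.735,2.636) -> (17.386,0.156) [heading=344, draw]
Final: pos=(17.386,0.156), heading=344, 10 segment(s) drawn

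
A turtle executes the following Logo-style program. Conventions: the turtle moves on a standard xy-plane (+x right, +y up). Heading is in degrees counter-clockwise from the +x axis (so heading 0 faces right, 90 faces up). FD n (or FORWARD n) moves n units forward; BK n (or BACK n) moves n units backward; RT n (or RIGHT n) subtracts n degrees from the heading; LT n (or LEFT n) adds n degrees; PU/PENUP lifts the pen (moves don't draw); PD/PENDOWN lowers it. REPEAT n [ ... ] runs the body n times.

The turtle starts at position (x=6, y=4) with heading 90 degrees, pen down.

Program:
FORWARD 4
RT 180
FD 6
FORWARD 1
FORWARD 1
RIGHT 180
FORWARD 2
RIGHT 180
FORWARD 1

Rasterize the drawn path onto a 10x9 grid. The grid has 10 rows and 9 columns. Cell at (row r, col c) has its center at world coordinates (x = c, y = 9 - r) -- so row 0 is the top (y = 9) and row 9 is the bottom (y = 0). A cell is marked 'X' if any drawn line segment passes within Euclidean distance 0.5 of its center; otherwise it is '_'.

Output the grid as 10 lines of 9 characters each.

Segment 0: (6,4) -> (6,8)
Segment 1: (6,8) -> (6,2)
Segment 2: (6,2) -> (6,1)
Segment 3: (6,1) -> (6,0)
Segment 4: (6,0) -> (6,2)
Segment 5: (6,2) -> (6,1)

Answer: _________
______X__
______X__
______X__
______X__
______X__
______X__
______X__
______X__
______X__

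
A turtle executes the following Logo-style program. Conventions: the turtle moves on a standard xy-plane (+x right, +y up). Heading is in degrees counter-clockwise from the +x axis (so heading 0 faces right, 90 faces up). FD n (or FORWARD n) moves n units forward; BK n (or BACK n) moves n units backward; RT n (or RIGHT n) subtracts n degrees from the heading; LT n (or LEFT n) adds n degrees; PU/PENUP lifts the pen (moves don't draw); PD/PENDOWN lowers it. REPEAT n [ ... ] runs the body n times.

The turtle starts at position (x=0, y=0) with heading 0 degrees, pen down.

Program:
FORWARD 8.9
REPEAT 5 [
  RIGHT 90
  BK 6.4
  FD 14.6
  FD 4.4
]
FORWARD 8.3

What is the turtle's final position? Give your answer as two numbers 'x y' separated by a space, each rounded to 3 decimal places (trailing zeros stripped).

Answer: 8.9 -20.9

Derivation:
Executing turtle program step by step:
Start: pos=(0,0), heading=0, pen down
FD 8.9: (0,0) -> (8.9,0) [heading=0, draw]
REPEAT 5 [
  -- iteration 1/5 --
  RT 90: heading 0 -> 270
  BK 6.4: (8.9,0) -> (8.9,6.4) [heading=270, draw]
  FD 14.6: (8.9,6.4) -> (8.9,-8.2) [heading=270, draw]
  FD 4.4: (8.9,-8.2) -> (8.9,-12.6) [heading=270, draw]
  -- iteration 2/5 --
  RT 90: heading 270 -> 180
  BK 6.4: (8.9,-12.6) -> (15.3,-12.6) [heading=180, draw]
  FD 14.6: (15.3,-12.6) -> (0.7,-12.6) [heading=180, draw]
  FD 4.4: (0.7,-12.6) -> (-3.7,-12.6) [heading=180, draw]
  -- iteration 3/5 --
  RT 90: heading 180 -> 90
  BK 6.4: (-3.7,-12.6) -> (-3.7,-19) [heading=90, draw]
  FD 14.6: (-3.7,-19) -> (-3.7,-4.4) [heading=90, draw]
  FD 4.4: (-3.7,-4.4) -> (-3.7,0) [heading=90, draw]
  -- iteration 4/5 --
  RT 90: heading 90 -> 0
  BK 6.4: (-3.7,0) -> (-10.1,0) [heading=0, draw]
  FD 14.6: (-10.1,0) -> (4.5,0) [heading=0, draw]
  FD 4.4: (4.5,0) -> (8.9,0) [heading=0, draw]
  -- iteration 5/5 --
  RT 90: heading 0 -> 270
  BK 6.4: (8.9,0) -> (8.9,6.4) [heading=270, draw]
  FD 14.6: (8.9,6.4) -> (8.9,-8.2) [heading=270, draw]
  FD 4.4: (8.9,-8.2) -> (8.9,-12.6) [heading=270, draw]
]
FD 8.3: (8.9,-12.6) -> (8.9,-20.9) [heading=270, draw]
Final: pos=(8.9,-20.9), heading=270, 17 segment(s) drawn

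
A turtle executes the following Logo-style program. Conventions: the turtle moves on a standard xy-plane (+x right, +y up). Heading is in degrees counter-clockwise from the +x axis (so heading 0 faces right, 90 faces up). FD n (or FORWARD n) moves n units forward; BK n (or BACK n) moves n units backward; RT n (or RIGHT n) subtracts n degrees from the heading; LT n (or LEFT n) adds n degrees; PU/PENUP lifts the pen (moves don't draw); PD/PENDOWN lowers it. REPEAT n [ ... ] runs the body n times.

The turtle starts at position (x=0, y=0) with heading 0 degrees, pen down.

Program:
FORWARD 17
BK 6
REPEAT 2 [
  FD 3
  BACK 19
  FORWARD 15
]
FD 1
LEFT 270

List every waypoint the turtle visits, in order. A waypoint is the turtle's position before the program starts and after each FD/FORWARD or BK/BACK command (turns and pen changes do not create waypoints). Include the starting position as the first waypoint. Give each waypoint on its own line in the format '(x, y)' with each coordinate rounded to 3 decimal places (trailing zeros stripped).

Answer: (0, 0)
(17, 0)
(11, 0)
(14, 0)
(-5, 0)
(10, 0)
(13, 0)
(-6, 0)
(9, 0)
(10, 0)

Derivation:
Executing turtle program step by step:
Start: pos=(0,0), heading=0, pen down
FD 17: (0,0) -> (17,0) [heading=0, draw]
BK 6: (17,0) -> (11,0) [heading=0, draw]
REPEAT 2 [
  -- iteration 1/2 --
  FD 3: (11,0) -> (14,0) [heading=0, draw]
  BK 19: (14,0) -> (-5,0) [heading=0, draw]
  FD 15: (-5,0) -> (10,0) [heading=0, draw]
  -- iteration 2/2 --
  FD 3: (10,0) -> (13,0) [heading=0, draw]
  BK 19: (13,0) -> (-6,0) [heading=0, draw]
  FD 15: (-6,0) -> (9,0) [heading=0, draw]
]
FD 1: (9,0) -> (10,0) [heading=0, draw]
LT 270: heading 0 -> 270
Final: pos=(10,0), heading=270, 9 segment(s) drawn
Waypoints (10 total):
(0, 0)
(17, 0)
(11, 0)
(14, 0)
(-5, 0)
(10, 0)
(13, 0)
(-6, 0)
(9, 0)
(10, 0)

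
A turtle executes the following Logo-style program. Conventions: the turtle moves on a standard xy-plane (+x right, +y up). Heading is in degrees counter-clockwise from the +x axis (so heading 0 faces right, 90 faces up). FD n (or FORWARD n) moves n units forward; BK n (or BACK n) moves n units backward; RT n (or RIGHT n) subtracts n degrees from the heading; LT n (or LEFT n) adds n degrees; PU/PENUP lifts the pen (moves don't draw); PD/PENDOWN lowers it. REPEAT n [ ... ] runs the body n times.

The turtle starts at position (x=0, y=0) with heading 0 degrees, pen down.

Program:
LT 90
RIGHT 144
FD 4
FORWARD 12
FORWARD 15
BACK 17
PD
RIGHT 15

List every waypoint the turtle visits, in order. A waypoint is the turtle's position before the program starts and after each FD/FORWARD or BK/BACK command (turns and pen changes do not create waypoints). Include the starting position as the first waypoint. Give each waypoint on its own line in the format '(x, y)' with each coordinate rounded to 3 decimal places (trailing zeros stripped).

Answer: (0, 0)
(2.351, -3.236)
(9.405, -12.944)
(18.221, -25.08)
(8.229, -11.326)

Derivation:
Executing turtle program step by step:
Start: pos=(0,0), heading=0, pen down
LT 90: heading 0 -> 90
RT 144: heading 90 -> 306
FD 4: (0,0) -> (2.351,-3.236) [heading=306, draw]
FD 12: (2.351,-3.236) -> (9.405,-12.944) [heading=306, draw]
FD 15: (9.405,-12.944) -> (18.221,-25.08) [heading=306, draw]
BK 17: (18.221,-25.08) -> (8.229,-11.326) [heading=306, draw]
PD: pen down
RT 15: heading 306 -> 291
Final: pos=(8.229,-11.326), heading=291, 4 segment(s) drawn
Waypoints (5 total):
(0, 0)
(2.351, -3.236)
(9.405, -12.944)
(18.221, -25.08)
(8.229, -11.326)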